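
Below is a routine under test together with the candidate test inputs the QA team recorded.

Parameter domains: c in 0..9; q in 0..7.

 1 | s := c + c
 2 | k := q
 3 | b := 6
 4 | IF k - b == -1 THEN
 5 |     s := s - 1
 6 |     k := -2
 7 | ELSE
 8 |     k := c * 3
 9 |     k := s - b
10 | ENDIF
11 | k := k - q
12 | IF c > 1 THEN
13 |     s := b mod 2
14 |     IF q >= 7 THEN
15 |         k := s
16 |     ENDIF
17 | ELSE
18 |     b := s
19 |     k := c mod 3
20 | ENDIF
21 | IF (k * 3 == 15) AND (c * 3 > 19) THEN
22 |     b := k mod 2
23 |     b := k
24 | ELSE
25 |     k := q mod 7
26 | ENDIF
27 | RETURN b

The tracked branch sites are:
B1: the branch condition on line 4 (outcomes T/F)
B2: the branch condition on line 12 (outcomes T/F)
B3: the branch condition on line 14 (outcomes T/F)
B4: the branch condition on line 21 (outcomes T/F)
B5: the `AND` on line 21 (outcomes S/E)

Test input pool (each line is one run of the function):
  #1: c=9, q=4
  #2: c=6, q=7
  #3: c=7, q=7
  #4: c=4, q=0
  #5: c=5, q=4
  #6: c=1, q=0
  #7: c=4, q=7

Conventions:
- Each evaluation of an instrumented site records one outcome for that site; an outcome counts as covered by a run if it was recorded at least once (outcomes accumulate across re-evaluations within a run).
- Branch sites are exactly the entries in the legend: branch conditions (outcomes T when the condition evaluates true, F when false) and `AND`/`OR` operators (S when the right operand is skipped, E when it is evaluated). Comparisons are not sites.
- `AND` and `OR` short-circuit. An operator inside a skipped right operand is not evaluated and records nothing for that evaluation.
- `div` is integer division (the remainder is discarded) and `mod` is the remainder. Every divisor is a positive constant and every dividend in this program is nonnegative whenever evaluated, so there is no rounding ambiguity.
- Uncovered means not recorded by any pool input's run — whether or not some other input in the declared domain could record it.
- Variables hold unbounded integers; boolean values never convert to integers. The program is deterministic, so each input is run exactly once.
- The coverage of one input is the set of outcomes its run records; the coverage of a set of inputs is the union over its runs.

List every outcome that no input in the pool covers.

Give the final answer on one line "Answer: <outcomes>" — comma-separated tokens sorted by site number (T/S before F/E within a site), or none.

run #1 (c=9, q=4) records B1=F, B2=T, B3=F, B4=F, B5=S
run #2 (c=6, q=7) records B1=F, B2=T, B3=T, B4=F, B5=S
run #3 (c=7, q=7) records B1=F, B2=T, B3=T, B4=F, B5=S
run #4 (c=4, q=0) records B1=F, B2=T, B3=F, B4=F, B5=S
run #5 (c=5, q=4) records B1=F, B2=T, B3=F, B4=F, B5=S
run #6 (c=1, q=0) records B1=F, B2=F, B4=F, B5=S
run #7 (c=4, q=7) records B1=F, B2=T, B3=T, B4=F, B5=S
union over the pool: B1=F, B2=T, B2=F, B3=T, B3=F, B4=F, B5=S
uncovered (3 of 10): B1=T, B4=T, B5=E

Answer: B1=T, B4=T, B5=E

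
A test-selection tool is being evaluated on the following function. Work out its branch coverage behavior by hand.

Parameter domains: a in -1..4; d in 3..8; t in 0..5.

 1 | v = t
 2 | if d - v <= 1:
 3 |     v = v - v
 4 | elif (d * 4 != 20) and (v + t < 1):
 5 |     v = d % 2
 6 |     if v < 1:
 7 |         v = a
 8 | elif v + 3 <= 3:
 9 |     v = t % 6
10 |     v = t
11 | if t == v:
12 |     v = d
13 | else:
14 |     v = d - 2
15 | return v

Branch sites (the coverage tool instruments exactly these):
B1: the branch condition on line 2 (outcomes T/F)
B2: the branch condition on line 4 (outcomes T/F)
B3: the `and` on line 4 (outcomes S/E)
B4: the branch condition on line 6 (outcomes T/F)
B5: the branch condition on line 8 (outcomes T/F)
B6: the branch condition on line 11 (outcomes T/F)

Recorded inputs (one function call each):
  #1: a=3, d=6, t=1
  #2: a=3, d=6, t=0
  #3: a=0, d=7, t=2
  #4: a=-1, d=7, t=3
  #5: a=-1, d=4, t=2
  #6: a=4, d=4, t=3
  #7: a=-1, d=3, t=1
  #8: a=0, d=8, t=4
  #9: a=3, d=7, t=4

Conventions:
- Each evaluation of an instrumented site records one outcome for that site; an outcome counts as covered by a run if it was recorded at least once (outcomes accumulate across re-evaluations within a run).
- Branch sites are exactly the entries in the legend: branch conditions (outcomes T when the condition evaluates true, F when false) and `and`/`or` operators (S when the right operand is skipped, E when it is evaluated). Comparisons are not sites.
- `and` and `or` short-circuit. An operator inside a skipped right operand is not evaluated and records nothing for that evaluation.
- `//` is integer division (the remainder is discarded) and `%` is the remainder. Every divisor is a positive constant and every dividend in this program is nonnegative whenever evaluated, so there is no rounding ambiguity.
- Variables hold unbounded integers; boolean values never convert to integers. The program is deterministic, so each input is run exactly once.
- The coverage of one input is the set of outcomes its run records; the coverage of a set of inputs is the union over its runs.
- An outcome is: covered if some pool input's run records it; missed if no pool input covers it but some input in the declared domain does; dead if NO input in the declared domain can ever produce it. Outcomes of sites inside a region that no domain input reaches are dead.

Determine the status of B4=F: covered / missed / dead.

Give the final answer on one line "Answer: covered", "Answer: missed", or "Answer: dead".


no pool input records B4=F
but domain input (a=-1, d=3, t=0) does record it -> reachable, so missed
Answer: missed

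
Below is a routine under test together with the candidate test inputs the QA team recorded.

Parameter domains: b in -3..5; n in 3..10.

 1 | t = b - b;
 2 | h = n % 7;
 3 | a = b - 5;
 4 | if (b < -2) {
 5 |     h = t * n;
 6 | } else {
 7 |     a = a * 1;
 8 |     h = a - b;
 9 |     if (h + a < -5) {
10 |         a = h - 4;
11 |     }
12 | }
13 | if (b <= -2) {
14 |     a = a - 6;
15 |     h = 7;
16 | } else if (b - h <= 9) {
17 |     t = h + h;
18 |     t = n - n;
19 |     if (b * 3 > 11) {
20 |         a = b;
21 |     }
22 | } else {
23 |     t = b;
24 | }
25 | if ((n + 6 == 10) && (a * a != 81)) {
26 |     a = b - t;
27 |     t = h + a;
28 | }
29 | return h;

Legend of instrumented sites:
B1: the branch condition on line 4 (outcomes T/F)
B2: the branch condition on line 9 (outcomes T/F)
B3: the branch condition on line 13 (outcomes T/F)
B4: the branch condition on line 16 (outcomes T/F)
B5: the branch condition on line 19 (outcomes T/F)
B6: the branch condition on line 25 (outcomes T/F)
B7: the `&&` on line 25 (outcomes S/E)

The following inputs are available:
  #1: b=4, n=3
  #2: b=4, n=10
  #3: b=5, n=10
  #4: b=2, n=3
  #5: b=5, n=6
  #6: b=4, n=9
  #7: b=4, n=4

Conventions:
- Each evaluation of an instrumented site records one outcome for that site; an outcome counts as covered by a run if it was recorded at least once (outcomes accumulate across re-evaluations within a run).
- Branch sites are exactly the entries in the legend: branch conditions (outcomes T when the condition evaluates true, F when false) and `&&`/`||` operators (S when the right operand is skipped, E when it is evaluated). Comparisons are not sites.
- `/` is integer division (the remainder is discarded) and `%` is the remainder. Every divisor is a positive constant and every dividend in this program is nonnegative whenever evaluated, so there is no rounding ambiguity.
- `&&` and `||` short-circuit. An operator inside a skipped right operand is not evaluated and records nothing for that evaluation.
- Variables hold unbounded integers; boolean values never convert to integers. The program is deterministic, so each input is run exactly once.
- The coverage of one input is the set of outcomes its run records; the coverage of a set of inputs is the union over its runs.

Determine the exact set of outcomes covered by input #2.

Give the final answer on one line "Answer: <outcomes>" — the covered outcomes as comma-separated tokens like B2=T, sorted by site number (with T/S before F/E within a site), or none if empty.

Tracing the run of input #2 (b=4, n=10):
  B1->F, B2->T, B3->F, B4->T, B5->T, B7->S, B6->F
distinct outcomes covered: B1=F, B2=T, B3=F, B4=T, B5=T, B6=F, B7=S

Answer: B1=F, B2=T, B3=F, B4=T, B5=T, B6=F, B7=S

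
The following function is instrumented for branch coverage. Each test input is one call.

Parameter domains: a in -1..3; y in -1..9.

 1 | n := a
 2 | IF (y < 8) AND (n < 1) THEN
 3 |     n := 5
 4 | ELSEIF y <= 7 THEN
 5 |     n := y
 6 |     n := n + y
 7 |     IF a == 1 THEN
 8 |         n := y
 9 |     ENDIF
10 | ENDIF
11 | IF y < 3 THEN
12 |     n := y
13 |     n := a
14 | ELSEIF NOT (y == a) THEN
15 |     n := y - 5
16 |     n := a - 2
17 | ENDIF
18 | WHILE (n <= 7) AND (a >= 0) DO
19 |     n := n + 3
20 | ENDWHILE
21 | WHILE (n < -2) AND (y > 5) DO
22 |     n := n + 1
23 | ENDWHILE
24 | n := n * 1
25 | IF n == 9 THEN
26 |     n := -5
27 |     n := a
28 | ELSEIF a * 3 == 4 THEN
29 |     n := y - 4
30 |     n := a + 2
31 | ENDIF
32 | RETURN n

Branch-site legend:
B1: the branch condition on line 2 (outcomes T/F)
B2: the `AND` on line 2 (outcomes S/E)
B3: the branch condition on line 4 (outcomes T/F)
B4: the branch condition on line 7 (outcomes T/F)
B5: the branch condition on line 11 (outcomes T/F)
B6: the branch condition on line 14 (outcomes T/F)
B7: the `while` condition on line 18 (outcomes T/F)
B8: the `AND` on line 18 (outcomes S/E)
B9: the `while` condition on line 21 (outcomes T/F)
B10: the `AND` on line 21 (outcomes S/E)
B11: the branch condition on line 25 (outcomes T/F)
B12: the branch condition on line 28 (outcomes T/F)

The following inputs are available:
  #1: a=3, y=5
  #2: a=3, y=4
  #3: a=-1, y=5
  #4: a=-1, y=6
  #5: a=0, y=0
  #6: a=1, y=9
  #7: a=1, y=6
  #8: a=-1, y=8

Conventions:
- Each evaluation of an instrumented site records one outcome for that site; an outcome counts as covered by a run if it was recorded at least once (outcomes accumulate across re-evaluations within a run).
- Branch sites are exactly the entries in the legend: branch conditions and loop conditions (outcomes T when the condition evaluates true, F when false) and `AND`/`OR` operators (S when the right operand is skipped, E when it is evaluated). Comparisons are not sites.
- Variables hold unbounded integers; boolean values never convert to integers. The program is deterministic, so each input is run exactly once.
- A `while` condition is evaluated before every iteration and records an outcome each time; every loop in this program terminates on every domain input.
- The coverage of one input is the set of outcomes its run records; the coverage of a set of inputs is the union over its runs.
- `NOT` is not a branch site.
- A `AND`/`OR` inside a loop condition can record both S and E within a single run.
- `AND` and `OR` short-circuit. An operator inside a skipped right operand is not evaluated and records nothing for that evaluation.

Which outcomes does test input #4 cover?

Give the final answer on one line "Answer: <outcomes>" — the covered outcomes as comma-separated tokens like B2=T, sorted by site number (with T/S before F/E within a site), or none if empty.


Simulating input #4 (a=-1, y=6) step by step:
  B2->E, B1->T, B5->F, B6->T, B8->E, B7->F, B10->E, B9->T, B10->S, B9->F
  B11->F, B12->F
collecting distinct outcomes: B1=T, B2=E, B5=F, B6=T, B7=F, B8=E, B9=T, B9=F, B10=S, B10=E, B11=F, B12=F
Answer: B1=T, B2=E, B5=F, B6=T, B7=F, B8=E, B9=T, B9=F, B10=S, B10=E, B11=F, B12=F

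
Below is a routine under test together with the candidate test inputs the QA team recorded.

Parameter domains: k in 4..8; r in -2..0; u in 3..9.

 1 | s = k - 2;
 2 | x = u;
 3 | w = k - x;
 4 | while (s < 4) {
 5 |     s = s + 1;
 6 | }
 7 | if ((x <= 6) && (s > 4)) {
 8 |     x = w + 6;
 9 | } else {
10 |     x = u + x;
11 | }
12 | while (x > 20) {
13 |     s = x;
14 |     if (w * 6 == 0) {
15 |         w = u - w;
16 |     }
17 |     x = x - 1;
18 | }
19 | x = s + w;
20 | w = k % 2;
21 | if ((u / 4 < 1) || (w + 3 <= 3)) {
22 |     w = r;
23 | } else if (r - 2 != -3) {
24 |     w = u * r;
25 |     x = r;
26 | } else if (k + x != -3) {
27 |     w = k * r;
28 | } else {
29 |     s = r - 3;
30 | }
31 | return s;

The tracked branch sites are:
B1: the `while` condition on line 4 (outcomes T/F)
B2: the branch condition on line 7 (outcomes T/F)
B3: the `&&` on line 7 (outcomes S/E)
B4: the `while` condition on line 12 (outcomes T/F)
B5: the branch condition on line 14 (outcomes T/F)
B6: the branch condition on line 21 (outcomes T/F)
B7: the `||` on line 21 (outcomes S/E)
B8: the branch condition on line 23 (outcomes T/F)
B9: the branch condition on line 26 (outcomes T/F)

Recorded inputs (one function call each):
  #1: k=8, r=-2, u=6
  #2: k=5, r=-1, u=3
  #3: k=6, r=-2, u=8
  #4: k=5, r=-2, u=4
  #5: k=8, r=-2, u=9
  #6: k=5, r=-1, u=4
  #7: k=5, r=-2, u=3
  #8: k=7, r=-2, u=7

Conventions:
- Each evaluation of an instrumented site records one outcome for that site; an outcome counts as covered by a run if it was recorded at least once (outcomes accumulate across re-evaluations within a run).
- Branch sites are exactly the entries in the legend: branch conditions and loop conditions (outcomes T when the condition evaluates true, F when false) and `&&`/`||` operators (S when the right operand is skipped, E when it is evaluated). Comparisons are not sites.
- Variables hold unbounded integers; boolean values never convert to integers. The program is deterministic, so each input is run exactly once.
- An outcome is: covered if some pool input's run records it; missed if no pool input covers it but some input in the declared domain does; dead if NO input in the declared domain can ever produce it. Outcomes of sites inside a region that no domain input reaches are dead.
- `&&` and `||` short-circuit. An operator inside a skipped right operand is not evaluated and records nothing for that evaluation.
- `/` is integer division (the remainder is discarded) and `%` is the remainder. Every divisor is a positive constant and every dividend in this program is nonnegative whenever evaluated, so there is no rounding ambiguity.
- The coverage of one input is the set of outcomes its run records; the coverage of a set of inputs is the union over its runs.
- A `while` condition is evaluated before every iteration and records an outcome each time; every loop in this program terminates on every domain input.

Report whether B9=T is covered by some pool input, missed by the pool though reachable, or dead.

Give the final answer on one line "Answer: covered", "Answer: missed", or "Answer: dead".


B9=T is recorded by pool input(s) 6 -> covered
Answer: covered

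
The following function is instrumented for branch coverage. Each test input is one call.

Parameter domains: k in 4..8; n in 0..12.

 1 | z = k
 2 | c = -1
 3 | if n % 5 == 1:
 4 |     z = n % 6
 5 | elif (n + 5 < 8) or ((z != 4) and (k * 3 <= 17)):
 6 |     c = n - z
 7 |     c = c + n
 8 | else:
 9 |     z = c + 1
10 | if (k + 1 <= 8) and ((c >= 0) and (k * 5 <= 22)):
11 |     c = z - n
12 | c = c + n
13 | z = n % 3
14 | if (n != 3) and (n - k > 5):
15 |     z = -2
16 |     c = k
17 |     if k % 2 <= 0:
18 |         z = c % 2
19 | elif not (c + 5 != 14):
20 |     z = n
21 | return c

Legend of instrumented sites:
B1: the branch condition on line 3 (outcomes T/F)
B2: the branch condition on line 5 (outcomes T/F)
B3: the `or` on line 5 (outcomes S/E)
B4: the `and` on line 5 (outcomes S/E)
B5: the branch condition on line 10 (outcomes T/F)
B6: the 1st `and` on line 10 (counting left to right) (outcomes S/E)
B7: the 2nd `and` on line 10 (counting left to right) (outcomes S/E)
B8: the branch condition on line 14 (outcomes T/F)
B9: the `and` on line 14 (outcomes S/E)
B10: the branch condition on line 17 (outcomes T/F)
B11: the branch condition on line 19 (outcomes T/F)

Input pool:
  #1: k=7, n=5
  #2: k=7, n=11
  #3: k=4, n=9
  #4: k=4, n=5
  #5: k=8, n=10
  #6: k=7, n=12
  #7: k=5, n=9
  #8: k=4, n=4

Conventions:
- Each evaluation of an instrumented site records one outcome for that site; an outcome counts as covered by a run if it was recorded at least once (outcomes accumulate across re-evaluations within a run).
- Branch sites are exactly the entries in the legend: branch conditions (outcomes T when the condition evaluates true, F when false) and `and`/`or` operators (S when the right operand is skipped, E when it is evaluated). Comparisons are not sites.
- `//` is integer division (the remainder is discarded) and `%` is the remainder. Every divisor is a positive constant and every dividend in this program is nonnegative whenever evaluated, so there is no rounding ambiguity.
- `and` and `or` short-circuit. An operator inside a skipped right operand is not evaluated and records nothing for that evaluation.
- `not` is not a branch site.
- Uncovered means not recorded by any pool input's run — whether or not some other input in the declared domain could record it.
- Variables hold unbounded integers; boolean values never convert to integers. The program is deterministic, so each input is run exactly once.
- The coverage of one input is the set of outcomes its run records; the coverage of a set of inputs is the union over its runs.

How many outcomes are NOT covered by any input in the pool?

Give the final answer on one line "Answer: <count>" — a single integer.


input #1 (k=7, n=5): events B1->F, B3->E, B4->E, B2->F, B6->E, B7->S, B5->F, B9->E, B8->F, B11->F; covers B1=F, B2=F, B3=E, B4=E, B5=F, B6=E, B7=S, B8=F, B9=E, B11=F
input #2 (k=7, n=11): events B1->T, B6->E, B7->S, B5->F, B9->E, B8->F, B11->F; covers B1=T, B5=F, B6=E, B7=S, B8=F, B9=E, B11=F
input #3 (k=4, n=9): events B1->F, B3->E, B4->S, B2->F, B6->E, B7->S, B5->F, B9->E, B8->F, B11->F; covers B1=F, B2=F, B3=E, B4=S, B5=F, B6=E, B7=S, B8=F, B9=E, B11=F
input #4 (k=4, n=5): events B1->F, B3->E, B4->S, B2->F, B6->E, B7->S, B5->F, B9->E, B8->F, B11->F; covers B1=F, B2=F, B3=E, B4=S, B5=F, B6=E, B7=S, B8=F, B9=E, B11=F
input #5 (k=8, n=10): events B1->F, B3->E, B4->E, B2->F, B6->S, B5->F, B9->E, B8->F, B11->T; covers B1=F, B2=F, B3=E, B4=E, B5=F, B6=S, B8=F, B9=E, B11=T
input #6 (k=7, n=12): events B1->F, B3->E, B4->E, B2->F, B6->E, B7->S, B5->F, B9->E, B8->F, B11->F; covers B1=F, B2=F, B3=E, B4=E, B5=F, B6=E, B7=S, B8=F, B9=E, B11=F
input #7 (k=5, n=9): events B1->F, B3->E, B4->E, B2->T, B6->E, B7->E, B5->F, B9->E, B8->F, B11->F; covers B1=F, B2=T, B3=E, B4=E, B5=F, B6=E, B7=E, B8=F, B9=E, B11=F
input #8 (k=4, n=4): events B1->F, B3->E, B4->S, B2->F, B6->E, B7->S, B5->F, B9->E, B8->F, B11->F; covers B1=F, B2=F, B3=E, B4=S, B5=F, B6=E, B7=S, B8=F, B9=E, B11=F
union over the pool: B1=T, B1=F, B2=T, B2=F, B3=E, B4=S, B4=E, B5=F, B6=S, B6=E, B7=S, B7=E, B8=F, B9=E, B11=T, B11=F
uncovered (6 of 22): B3=S, B5=T, B8=T, B9=S, B10=T, B10=F
Answer: 6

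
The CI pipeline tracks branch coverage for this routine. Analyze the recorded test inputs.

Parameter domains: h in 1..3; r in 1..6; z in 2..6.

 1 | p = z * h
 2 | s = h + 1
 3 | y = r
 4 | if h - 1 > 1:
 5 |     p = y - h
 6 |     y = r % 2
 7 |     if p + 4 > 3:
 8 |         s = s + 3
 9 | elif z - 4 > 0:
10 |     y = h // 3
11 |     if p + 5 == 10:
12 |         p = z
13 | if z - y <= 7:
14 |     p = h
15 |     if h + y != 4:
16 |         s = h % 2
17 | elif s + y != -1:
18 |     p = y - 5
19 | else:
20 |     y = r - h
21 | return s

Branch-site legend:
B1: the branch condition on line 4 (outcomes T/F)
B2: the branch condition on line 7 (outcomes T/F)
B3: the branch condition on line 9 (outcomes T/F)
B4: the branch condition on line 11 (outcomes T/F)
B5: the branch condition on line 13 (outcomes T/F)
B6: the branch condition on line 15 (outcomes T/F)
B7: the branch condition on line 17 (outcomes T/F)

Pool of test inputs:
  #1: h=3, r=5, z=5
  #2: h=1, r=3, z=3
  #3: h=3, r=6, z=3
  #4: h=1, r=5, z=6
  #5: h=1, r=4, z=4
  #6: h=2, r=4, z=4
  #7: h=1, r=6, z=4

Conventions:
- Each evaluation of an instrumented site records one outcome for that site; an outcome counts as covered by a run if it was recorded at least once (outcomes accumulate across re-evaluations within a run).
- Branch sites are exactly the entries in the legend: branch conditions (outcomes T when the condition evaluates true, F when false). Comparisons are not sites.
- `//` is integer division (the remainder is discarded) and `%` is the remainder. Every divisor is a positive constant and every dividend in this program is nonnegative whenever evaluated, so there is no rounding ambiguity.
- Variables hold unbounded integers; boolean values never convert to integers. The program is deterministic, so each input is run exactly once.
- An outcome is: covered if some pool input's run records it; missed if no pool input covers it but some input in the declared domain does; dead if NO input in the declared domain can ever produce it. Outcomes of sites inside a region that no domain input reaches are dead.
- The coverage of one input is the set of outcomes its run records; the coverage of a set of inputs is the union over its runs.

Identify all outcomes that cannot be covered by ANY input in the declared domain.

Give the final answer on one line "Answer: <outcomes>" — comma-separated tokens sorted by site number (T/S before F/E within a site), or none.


sweeping the full domain (90 inputs) for each outcome:
  B5=F: no domain input ever produces it -> dead
  B7=T: no domain input ever produces it -> dead
  B7=F: no domain input ever produces it -> dead
  reachable outcomes have witnesses, e.g. B1=T (e.g. h=3, r=1, z=2), B1=F (e.g. h=1, r=1, z=2), B2=T (e.g. h=3, r=3, z=2), B2=F (e.g. h=3, r=1, z=2)
Answer: B5=F, B7=T, B7=F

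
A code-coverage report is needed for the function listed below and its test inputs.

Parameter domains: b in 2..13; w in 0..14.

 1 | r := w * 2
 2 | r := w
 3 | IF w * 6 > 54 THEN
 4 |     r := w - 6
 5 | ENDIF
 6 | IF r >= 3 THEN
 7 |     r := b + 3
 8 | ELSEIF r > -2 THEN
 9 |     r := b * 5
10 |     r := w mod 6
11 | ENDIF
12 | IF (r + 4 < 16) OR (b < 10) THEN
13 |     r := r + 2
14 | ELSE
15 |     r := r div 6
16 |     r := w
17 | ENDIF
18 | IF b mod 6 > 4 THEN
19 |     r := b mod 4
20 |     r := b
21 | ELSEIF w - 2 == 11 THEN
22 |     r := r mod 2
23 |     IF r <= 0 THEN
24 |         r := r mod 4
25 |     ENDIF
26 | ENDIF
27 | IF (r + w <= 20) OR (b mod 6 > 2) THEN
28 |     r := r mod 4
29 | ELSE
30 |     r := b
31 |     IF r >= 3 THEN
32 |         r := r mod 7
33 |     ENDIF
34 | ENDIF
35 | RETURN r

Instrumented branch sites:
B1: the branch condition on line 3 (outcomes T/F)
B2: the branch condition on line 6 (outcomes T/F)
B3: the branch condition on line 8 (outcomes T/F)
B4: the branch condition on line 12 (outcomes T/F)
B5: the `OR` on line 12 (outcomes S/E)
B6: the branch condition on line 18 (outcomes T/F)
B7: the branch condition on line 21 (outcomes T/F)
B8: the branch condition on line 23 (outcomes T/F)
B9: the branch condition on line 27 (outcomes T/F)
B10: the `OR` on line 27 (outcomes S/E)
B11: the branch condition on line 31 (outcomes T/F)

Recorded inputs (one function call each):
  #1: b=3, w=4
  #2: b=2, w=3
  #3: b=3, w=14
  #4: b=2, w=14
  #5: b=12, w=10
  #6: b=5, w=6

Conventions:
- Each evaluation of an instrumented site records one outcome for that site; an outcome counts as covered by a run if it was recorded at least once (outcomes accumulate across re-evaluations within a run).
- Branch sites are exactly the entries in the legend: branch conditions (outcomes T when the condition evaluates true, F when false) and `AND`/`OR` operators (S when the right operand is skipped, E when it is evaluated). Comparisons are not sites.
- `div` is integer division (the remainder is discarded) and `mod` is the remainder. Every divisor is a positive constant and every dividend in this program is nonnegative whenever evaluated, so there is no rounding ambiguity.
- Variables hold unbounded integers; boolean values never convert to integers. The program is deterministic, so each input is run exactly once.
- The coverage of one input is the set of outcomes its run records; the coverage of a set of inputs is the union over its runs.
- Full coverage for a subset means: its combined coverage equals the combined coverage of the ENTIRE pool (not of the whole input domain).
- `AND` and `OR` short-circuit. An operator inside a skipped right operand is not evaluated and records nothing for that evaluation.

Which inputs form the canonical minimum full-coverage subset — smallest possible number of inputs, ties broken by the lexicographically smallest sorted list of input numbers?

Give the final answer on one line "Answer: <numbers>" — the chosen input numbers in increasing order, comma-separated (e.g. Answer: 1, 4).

#1 (b=3, w=4) -> covered: B1=F, B2=T, B4=T, B5=S, B6=F, B7=F, B9=T, B10=S
#2 (b=2, w=3) -> covered: B1=F, B2=T, B4=T, B5=S, B6=F, B7=F, B9=T, B10=S
#3 (b=3, w=14) -> covered: B1=T, B2=T, B4=T, B5=S, B6=F, B7=F, B9=T, B10=E
#4 (b=2, w=14) -> covered: B1=T, B2=T, B4=T, B5=S, B6=F, B7=F, B9=F, B10=E, B11=F
#5 (b=12, w=10) -> covered: B1=T, B2=T, B4=F, B5=E, B6=F, B7=F, B9=T, B10=S
#6 (b=5, w=6) -> covered: B1=F, B2=T, B4=T, B5=S, B6=T, B9=T, B10=S
the full pool covers 15 outcomes: B1=T, B1=F, B2=T, B4=T, B4=F, B5=S, B5=E, B6=T, B6=F, B7=F, B9=T, B9=F, B10=S, B10=E, B11=F
checked all size-1 subsets: none covers 15 outcomes (max 9/15)
checked all size-2 subsets: none covers 15 outcomes (max 13/15)
at size 3, {4, 5, 6} reaches all 15 outcomes; every lexicographically earlier size-3 subset fails

Answer: 4, 5, 6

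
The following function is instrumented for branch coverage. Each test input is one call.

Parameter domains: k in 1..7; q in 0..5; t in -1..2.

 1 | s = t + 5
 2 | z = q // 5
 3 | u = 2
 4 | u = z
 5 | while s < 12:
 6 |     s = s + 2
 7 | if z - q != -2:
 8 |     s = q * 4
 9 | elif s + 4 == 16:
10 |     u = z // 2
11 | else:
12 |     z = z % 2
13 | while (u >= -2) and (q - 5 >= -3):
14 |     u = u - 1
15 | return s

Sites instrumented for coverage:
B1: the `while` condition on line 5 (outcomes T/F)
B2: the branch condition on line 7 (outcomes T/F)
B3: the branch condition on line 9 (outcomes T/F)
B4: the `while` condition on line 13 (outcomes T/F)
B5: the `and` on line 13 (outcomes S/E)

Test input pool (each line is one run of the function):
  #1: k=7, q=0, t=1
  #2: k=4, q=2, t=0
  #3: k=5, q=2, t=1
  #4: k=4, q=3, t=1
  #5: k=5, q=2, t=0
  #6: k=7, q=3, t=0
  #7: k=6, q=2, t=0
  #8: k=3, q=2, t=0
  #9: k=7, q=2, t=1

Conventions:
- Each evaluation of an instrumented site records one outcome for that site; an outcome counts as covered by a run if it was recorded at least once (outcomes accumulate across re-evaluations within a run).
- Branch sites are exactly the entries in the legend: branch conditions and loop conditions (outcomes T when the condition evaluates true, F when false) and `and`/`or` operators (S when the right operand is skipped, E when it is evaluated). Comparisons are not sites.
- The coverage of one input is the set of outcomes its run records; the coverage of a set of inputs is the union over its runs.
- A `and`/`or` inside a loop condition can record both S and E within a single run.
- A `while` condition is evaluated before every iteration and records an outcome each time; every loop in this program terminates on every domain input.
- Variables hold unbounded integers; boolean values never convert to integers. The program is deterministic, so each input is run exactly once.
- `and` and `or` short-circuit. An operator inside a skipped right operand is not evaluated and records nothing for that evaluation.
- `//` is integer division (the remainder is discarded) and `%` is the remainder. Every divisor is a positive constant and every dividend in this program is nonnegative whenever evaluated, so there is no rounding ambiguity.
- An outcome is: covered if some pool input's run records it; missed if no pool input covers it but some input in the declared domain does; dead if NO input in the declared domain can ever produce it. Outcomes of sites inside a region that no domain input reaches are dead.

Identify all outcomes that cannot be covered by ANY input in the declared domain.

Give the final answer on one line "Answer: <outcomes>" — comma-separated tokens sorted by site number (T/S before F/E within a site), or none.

running all 168 domain inputs and tallying outcomes:
  reachable outcomes have witnesses, e.g. B1=T (e.g. k=1, q=0, t=-1), B1=F (e.g. k=1, q=0, t=-1), B2=T (e.g. k=1, q=0, t=-1), B2=F (e.g. k=1, q=2, t=-1)

Answer: none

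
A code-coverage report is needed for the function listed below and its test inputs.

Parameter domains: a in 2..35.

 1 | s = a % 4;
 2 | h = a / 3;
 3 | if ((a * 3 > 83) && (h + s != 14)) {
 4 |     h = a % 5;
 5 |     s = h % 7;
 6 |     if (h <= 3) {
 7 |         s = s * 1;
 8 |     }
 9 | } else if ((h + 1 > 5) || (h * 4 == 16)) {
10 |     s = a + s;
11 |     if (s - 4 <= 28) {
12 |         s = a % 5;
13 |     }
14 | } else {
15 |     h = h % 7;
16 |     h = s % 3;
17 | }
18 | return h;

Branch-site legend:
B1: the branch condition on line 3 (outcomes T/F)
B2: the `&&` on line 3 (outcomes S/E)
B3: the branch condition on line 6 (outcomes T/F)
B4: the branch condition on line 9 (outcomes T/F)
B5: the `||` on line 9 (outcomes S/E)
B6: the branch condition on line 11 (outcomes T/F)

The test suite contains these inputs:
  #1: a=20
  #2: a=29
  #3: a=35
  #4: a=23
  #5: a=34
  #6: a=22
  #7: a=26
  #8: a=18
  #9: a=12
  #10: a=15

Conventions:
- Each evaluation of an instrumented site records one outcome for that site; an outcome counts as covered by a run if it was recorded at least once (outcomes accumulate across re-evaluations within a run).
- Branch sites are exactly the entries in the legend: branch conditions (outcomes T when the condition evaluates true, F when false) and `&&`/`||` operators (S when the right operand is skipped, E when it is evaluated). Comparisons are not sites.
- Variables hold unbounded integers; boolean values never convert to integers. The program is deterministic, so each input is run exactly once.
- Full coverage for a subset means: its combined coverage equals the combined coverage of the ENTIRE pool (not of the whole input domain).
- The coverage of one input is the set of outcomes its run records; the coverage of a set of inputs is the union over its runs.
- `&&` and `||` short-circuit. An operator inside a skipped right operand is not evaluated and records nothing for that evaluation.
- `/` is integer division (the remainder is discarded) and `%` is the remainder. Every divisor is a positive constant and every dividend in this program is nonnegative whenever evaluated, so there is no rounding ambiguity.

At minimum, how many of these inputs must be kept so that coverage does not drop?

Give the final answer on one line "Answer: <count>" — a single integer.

#1 (a=20) -> B2->S, B1->F, B5->S, B4->T, B6->T; covered: B1=F, B2=S, B4=T, B5=S, B6=T
#2 (a=29) -> B2->E, B1->T, B3->F; covered: B1=T, B2=E, B3=F
#3 (a=35) -> B2->E, B1->F, B5->S, B4->T, B6->F; covered: B1=F, B2=E, B4=T, B5=S, B6=F
#4 (a=23) -> B2->S, B1->F, B5->S, B4->T, B6->T; covered: B1=F, B2=S, B4=T, B5=S, B6=T
#5 (a=34) -> B2->E, B1->T, B3->F; covered: B1=T, B2=E, B3=F
#6 (a=22) -> B2->S, B1->F, B5->S, B4->T, B6->T; covered: B1=F, B2=S, B4=T, B5=S, B6=T
#7 (a=26) -> B2->S, B1->F, B5->S, B4->T, B6->T; covered: B1=F, B2=S, B4=T, B5=S, B6=T
#8 (a=18) -> B2->S, B1->F, B5->S, B4->T, B6->T; covered: B1=F, B2=S, B4=T, B5=S, B6=T
#9 (a=12) -> B2->S, B1->F, B5->E, B4->T, B6->T; covered: B1=F, B2=S, B4=T, B5=E, B6=T
#10 (a=15) -> B2->S, B1->F, B5->S, B4->T, B6->T; covered: B1=F, B2=S, B4=T, B5=S, B6=T
the full pool covers 10 outcomes: B1=T, B1=F, B2=S, B2=E, B3=F, B4=T, B5=S, B5=E, B6=T, B6=F
size 1 is not enough: best union over all size-1 subsets is 5/10
size 2 is not enough: best union over all size-2 subsets is 8/10
inputs {2, 3, 9} (size 3) cover everything; no size-3 subset with a lexicographically smaller index list covers all 10

Answer: 3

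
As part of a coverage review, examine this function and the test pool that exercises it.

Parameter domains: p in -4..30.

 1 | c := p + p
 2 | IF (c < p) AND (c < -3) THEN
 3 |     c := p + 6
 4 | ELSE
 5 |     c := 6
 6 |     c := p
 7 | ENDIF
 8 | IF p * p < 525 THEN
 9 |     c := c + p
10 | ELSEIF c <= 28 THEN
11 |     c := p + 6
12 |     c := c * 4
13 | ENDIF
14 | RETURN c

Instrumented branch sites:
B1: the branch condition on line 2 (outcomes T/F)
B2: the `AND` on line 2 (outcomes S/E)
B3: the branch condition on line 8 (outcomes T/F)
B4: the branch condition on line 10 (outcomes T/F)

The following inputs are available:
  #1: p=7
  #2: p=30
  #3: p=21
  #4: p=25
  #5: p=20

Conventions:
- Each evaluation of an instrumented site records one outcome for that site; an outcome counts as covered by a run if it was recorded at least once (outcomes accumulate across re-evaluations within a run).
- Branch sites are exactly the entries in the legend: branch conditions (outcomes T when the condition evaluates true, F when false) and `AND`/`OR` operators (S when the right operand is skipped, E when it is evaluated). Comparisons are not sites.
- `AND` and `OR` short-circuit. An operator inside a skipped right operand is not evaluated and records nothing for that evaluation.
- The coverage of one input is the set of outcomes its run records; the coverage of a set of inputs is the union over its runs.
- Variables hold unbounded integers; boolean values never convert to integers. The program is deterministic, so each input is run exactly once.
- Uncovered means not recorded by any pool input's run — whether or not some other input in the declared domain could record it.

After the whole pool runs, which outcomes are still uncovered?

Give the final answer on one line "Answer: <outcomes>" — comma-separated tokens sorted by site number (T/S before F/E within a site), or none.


run #1 (p=7) runs B2->S, B1->F, B3->T; records B1=F, B2=S, B3=T
run #2 (p=30) runs B2->S, B1->F, B3->F, B4->F; records B1=F, B2=S, B3=F, B4=F
run #3 (p=21) runs B2->S, B1->F, B3->T; records B1=F, B2=S, B3=T
run #4 (p=25) runs B2->S, B1->F, B3->F, B4->T; records B1=F, B2=S, B3=F, B4=T
run #5 (p=20) runs B2->S, B1->F, B3->T; records B1=F, B2=S, B3=T
union over the pool: B1=F, B2=S, B3=T, B3=F, B4=T, B4=F
uncovered (2 of 8): B1=T, B2=E
Answer: B1=T, B2=E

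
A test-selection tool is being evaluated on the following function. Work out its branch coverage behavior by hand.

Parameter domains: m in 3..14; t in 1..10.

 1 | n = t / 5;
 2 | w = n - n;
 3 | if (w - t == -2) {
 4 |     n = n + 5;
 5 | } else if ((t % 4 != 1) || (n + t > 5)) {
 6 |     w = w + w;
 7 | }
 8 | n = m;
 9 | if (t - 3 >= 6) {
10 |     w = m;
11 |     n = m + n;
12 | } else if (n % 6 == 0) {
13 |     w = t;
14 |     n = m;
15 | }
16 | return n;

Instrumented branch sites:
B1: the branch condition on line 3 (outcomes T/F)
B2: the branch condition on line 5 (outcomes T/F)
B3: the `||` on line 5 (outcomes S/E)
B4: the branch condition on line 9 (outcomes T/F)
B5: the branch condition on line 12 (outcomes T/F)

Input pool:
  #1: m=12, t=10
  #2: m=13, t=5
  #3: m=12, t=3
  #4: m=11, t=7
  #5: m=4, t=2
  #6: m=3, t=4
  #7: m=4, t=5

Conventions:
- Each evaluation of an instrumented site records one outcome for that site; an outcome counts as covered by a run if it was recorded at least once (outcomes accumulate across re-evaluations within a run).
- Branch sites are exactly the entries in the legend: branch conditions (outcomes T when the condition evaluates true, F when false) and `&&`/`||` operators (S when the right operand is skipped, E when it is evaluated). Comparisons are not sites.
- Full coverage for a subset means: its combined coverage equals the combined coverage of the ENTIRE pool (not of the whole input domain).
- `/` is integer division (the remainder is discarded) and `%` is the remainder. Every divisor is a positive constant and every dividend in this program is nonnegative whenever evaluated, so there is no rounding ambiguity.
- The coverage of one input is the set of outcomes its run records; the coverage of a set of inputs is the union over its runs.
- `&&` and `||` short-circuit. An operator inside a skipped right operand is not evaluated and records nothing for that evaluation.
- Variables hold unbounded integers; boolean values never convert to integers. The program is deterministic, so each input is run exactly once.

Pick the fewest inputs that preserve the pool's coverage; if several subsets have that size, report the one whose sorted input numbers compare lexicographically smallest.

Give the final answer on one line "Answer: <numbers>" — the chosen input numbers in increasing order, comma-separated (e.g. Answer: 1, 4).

run #1 (m=12, t=10) runs B1->F, B3->S, B2->T, B4->T; records B1=F, B2=T, B3=S, B4=T
run #2 (m=13, t=5) runs B1->F, B3->E, B2->T, B4->F, B5->F; records B1=F, B2=T, B3=E, B4=F, B5=F
run #3 (m=12, t=3) runs B1->F, B3->S, B2->T, B4->F, B5->T; records B1=F, B2=T, B3=S, B4=F, B5=T
run #4 (m=11, t=7) runs B1->F, B3->S, B2->T, B4->F, B5->F; records B1=F, B2=T, B3=S, B4=F, B5=F
run #5 (m=4, t=2) runs B1->T, B4->F, B5->F; records B1=T, B4=F, B5=F
run #6 (m=3, t=4) runs B1->F, B3->S, B2->T, B4->F, B5->F; records B1=F, B2=T, B3=S, B4=F, B5=F
run #7 (m=4, t=5) runs B1->F, B3->E, B2->T, B4->F, B5->F; records B1=F, B2=T, B3=E, B4=F, B5=F
union over all inputs: B1=T, B1=F, B2=T, B3=S, B3=E, B4=T, B4=F, B5=T, B5=F (9 outcomes)
size 1 is not enough: best union over all size-1 subsets is 5/9
size 2 is not enough: best union over all size-2 subsets is 7/9
size 3 is not enough: best union over all size-3 subsets is 8/9
inputs {1, 2, 3, 5} (size 4) cover everything; no size-4 subset with a lexicographically smaller index list covers all 9

Answer: 1, 2, 3, 5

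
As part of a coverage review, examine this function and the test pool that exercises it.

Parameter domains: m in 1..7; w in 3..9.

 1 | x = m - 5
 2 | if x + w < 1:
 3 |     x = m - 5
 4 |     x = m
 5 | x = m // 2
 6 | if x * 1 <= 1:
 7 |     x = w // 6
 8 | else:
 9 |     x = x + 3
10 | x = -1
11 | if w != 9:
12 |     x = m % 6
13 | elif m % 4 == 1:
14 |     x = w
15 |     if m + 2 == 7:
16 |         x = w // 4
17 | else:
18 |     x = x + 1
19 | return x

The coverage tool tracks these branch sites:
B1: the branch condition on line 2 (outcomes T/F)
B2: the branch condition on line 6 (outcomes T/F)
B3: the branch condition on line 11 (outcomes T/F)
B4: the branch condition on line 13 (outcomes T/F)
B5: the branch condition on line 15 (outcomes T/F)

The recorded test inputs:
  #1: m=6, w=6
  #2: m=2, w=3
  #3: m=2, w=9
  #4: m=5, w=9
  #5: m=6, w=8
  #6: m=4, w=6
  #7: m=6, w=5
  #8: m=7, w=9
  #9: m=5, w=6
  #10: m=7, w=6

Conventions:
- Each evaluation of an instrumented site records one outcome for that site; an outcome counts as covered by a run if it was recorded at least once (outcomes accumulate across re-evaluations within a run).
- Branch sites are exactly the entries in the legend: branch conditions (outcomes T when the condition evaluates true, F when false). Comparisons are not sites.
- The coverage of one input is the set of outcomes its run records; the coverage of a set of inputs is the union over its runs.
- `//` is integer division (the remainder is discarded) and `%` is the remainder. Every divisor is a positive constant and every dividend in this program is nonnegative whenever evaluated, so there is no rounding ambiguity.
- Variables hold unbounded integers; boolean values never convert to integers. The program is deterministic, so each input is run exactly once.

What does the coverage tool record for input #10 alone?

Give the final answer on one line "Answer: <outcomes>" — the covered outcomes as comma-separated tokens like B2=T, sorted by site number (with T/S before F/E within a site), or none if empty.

Running input #10 (m=7, w=6), event by event:
  B1->F, B2->F, B3->T
collecting distinct outcomes: B1=F, B2=F, B3=T

Answer: B1=F, B2=F, B3=T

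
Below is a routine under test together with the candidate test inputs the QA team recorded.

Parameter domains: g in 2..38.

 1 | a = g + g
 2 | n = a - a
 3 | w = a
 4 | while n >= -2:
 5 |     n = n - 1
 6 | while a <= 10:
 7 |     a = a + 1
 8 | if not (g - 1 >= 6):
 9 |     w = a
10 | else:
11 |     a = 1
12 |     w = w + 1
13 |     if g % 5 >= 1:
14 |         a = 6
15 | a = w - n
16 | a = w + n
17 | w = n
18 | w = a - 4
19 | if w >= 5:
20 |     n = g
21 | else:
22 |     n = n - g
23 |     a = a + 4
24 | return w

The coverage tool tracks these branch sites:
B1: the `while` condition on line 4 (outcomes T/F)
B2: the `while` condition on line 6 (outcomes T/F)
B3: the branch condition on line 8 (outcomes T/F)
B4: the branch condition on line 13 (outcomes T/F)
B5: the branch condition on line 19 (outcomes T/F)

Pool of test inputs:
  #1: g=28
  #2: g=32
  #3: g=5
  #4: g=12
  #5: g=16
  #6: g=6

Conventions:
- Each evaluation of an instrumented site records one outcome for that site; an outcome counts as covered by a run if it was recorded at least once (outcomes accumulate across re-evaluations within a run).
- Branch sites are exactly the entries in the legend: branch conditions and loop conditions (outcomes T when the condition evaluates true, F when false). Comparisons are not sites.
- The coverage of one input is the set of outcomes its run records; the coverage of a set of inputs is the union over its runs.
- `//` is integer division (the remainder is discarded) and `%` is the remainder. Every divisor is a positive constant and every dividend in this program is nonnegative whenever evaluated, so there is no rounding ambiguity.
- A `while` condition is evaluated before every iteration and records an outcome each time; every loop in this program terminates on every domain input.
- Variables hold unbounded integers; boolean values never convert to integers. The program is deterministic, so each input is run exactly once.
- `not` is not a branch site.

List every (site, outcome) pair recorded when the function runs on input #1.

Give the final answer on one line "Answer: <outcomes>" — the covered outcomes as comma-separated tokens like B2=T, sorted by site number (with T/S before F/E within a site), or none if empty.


Simulating input #1 (g=28) step by step:
  B1->T, B1->T, B1->T, B1->F, B2->F, B3->F, B4->T, B5->T
deduplicating events, the covered set is: B1=T, B1=F, B2=F, B3=F, B4=T, B5=T
Answer: B1=T, B1=F, B2=F, B3=F, B4=T, B5=T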